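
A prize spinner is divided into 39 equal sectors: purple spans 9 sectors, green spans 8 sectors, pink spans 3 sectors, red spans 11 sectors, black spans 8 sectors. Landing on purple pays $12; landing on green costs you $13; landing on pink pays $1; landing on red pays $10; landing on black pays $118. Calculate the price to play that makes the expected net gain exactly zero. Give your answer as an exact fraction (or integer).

E[payout] = (9/39)·12 + (8/39)·(-13) + (3/39)·1 + (11/39)·10 + (8/39)·118 = 1061/39
Fair fee = E[payout] = 1061/39

1061/39 dollars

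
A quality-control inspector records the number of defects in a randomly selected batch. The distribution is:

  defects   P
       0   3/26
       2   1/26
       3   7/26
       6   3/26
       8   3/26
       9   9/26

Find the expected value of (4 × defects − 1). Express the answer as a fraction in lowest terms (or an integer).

E[4x-1] = (3/26)·(-1) + (1/26)·7 + (7/26)·11 + (3/26)·23 + (3/26)·31 + (9/26)·35
     = 279/13

279/13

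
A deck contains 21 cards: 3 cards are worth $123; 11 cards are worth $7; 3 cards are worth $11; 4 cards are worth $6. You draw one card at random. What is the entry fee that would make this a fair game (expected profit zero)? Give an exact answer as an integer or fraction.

E[payout] = (3/21)·123 + (11/21)·7 + (3/21)·11 + (4/21)·6 = 503/21
Fair fee = E[payout] = 503/21

503/21 dollars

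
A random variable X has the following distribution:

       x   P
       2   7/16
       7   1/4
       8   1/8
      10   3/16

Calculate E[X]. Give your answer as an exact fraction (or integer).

E[X] = (7/16)·2 + (1/4)·7 + (1/8)·8 + (3/16)·10
     = 11/2

11/2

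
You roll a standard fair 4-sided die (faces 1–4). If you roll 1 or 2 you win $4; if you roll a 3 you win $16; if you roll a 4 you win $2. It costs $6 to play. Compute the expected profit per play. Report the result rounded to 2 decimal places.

E[payout] = (1/4)·2 + (1/2)·4 + (1/4)·16 = 13/2
Expected profit = 13/2 − 6 = 1/2 ≈ $0.50

$0.50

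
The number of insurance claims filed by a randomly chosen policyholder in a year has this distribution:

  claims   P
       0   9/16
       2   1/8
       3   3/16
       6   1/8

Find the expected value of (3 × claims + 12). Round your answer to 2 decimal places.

E[3x+12] = (9/16)·12 + (1/8)·18 + (3/16)·21 + (1/8)·30
     = 267/16 ≈ 16.69

16.69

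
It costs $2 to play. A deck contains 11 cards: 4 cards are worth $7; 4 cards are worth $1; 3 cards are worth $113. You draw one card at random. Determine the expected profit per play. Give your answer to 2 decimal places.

E[payout] = (4/11)·7 + (4/11)·1 + (3/11)·113 = 371/11
Expected profit = 371/11 − 2 = 349/11 ≈ $31.73

$31.73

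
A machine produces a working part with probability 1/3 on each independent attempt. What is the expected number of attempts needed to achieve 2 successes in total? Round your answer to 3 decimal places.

6.000

By linearity (sum of 2 independent geometric waits), E[trials] = 2/p = 2/(1/3) = 6.
≈ 6.000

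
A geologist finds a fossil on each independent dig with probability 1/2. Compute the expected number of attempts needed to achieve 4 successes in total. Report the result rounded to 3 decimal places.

8.000

By linearity (sum of 4 independent geometric waits), E[trials] = 4/p = 4/(1/2) = 8.
≈ 8.000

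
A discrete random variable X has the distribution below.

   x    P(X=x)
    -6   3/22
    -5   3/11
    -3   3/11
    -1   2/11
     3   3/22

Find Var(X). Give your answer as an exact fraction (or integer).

E[X] = (3/22)·(-6) + (3/11)·(-5) + (3/11)·(-3) + (2/11)·(-1) + (3/22)·3 = -61/22
E[X²] = (3/22)·36 + (3/11)·25 + (3/11)·9 + (2/11)·1 + (3/22)·9 = 343/22
Var(X) = 343/22 − (-61/22)² = 3825/484

3825/484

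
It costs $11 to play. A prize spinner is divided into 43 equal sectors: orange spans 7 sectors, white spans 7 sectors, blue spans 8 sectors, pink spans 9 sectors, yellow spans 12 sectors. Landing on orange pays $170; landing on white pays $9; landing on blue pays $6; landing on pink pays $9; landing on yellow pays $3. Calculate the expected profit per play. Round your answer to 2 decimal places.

E[payout] = (7/43)·170 + (7/43)·9 + (8/43)·6 + (9/43)·9 + (12/43)·3 = 1418/43
Expected profit = 1418/43 − 11 = 945/43 ≈ $21.98

$21.98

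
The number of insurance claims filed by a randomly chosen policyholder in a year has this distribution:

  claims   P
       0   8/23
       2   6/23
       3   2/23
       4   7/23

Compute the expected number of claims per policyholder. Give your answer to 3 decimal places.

E[X] = (8/23)·0 + (6/23)·2 + (2/23)·3 + (7/23)·4
     = 2 ≈ 2.000

2.000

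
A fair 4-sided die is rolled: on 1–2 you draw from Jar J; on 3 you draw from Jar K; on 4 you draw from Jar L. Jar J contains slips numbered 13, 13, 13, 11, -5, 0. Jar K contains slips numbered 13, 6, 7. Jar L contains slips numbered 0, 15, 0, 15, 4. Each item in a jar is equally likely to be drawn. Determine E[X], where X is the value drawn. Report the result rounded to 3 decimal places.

7.617

E[X | Jar J] = (13 + 13 + 13 + 11 − 5 + 0)/6 = 15/2
E[X | Jar K] = (13 + 6 + 7)/3 = 26/3
E[X | Jar L] = (0 + 15 + 0 + 15 + 4)/5 = 34/5
E[X] = (1/2)·15/2 + (1/4)·26/3 + (1/4)·34/5 = 457/60 ≈ 7.617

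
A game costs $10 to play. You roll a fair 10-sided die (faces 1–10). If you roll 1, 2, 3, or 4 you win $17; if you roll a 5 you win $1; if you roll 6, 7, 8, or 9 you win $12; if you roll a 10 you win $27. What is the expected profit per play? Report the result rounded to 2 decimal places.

E[payout] = (1/10)·1 + (2/5)·12 + (2/5)·17 + (1/10)·27 = 72/5
Expected profit = 72/5 − 10 = 22/5 ≈ $4.40

$4.40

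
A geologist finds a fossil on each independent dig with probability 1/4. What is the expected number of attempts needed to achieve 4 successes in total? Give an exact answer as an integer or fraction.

16

By linearity (sum of 4 independent geometric waits), E[trials] = 4/p = 4/(1/4) = 16.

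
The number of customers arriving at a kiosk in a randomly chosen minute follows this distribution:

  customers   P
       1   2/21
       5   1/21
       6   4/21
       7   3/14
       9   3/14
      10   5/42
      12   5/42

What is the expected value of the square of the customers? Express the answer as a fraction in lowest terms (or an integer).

E[X²] = (2/21)·1 + (1/21)·25 + (4/21)·36 + (3/14)·49 + (3/14)·81 + (5/42)·100 + (5/42)·144
     = 1366/21

1366/21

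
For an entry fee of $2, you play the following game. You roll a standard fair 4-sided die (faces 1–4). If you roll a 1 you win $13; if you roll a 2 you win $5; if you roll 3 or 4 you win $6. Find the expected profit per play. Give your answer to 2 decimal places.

E[payout] = (1/4)·5 + (1/2)·6 + (1/4)·13 = 15/2
Expected profit = 15/2 − 2 = 11/2 ≈ $5.50

$5.50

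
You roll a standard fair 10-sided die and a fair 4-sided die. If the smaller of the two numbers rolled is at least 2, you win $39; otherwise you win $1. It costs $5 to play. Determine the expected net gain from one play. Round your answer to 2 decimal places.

$21.65

E[payout] = (13/40)·1 + (27/40)·39 = 533/20
Expected profit = 533/20 − 5 = 433/20 ≈ $21.65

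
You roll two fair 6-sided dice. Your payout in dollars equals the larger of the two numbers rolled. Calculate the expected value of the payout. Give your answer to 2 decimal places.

$4.47

Distribution of the larger of the two numbers rolled: 1 w.p. 1/36, 2 w.p. 1/12, 3 w.p. 5/36, 4 w.p. 7/36, 5 w.p. 1/4, 6 w.p. 11/36
E[payout] = (1/36)·1 + (1/12)·2 + (5/36)·3 + (7/36)·4 + (1/4)·5 + (11/36)·6 = 161/36
≈ $4.47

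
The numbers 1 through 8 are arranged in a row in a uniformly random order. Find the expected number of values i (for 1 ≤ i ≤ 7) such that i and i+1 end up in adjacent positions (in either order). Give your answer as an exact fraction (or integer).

For each i ∈ {1,…,7}, let Xᵢ = 1 if i and i+1 are adjacent. P(Xᵢ=1) = 2·(8−1)!/8! = 2/8.
By linearity, E[ΣXᵢ] = (7)·(2/8) = 7/4.

7/4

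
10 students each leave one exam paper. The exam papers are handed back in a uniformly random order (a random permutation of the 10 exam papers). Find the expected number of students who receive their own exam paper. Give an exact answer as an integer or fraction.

Let Xᵢ = 1 if person i gets their own exam paper. For each i, P(Xᵢ=1) = 1/10.
By linearity of expectation, E[X₁+…+X_10] = 10·(1/10) = 1.

1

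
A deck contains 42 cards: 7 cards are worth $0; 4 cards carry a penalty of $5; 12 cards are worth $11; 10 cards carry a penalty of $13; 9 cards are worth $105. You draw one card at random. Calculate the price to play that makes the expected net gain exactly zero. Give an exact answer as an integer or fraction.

E[payout] = (7/42)·0 + (4/42)·(-5) + (12/42)·11 + (10/42)·(-13) + (9/42)·105 = 309/14
Fair fee = E[payout] = 309/14

309/14 dollars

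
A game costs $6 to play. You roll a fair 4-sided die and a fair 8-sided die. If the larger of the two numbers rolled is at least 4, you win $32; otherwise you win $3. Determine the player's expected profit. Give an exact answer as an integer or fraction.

E[payout] = (9/32)·3 + (23/32)·32 = 763/32
Expected profit = 763/32 − 6 = 571/32

571/32 dollars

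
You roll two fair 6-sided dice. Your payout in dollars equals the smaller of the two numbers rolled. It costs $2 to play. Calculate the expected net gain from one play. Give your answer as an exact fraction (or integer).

Distribution of the smaller of the two numbers rolled: 1 w.p. 11/36, 2 w.p. 1/4, 3 w.p. 7/36, 4 w.p. 5/36, 5 w.p. 1/12, 6 w.p. 1/36
E[payout] = (11/36)·1 + (1/4)·2 + (7/36)·3 + (5/36)·4 + (1/12)·5 + (1/36)·6 = 91/36
Expected profit = 91/36 − 2 = 19/36

19/36 dollars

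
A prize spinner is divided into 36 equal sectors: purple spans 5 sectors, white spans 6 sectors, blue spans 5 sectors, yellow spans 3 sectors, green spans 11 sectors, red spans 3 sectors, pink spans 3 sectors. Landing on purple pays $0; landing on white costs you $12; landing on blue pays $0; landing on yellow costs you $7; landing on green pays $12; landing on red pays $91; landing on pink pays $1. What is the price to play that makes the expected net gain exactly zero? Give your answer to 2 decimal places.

$8.75

E[payout] = (5/36)·0 + (6/36)·(-12) + (5/36)·0 + (3/36)·(-7) + (11/36)·12 + (3/36)·91 + (3/36)·1 = 35/4
Fair fee = E[payout] = 35/4 ≈ $8.75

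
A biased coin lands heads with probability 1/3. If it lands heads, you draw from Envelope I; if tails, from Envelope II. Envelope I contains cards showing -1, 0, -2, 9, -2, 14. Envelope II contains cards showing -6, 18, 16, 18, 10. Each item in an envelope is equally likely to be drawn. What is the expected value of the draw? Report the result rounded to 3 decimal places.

8.467

E[X | Envelope I] = (-1 + 0 − 2 + 9 − 2 + 14)/6 = 3
E[X | Envelope II] = (-6 + 18 + 16 + 18 + 10)/5 = 56/5
E[X] = (1/3)·3 + (2/3)·56/5 = 127/15 ≈ 8.467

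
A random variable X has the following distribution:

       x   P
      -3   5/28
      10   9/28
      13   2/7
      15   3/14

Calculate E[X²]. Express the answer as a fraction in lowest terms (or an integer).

E[X²] = (5/28)·9 + (9/28)·100 + (2/7)·169 + (3/14)·225
     = 521/4

521/4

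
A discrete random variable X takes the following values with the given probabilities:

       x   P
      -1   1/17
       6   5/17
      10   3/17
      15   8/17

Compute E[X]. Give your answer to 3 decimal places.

E[X] = (1/17)·(-1) + (5/17)·6 + (3/17)·10 + (8/17)·15
     = 179/17 ≈ 10.529

10.529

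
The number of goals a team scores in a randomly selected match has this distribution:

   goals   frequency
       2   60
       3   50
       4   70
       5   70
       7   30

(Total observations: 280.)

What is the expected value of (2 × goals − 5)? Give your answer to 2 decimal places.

2.93

Total = 280, so P(goals=2) = 60/280, etc.
E[2x-5] = (3/14)·(-1) + (5/28)·1 + (1/4)·3 + (1/4)·5 + (3/28)·9
     = 41/14 ≈ 2.93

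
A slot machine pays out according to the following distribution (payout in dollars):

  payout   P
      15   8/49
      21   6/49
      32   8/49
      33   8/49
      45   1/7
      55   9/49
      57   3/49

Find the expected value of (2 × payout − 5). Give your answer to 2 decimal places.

E[2x-5] = (8/49)·25 + (6/49)·37 + (8/49)·59 + (8/49)·61 + (1/7)·85 + (9/49)·105 + (3/49)·109
     = 3249/49 ≈ 66.31

66.31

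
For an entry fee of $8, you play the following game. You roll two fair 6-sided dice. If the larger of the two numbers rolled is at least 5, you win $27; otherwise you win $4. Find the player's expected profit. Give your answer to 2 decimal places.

$8.78

E[payout] = (4/9)·4 + (5/9)·27 = 151/9
Expected profit = 151/9 − 8 = 79/9 ≈ $8.78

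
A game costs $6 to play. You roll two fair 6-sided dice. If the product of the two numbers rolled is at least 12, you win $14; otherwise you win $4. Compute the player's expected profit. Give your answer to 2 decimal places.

$2.72

E[payout] = (19/36)·4 + (17/36)·14 = 157/18
Expected profit = 157/18 − 6 = 49/18 ≈ $2.72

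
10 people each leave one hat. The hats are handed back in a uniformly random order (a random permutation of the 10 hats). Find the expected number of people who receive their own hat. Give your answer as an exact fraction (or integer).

1

Let Xᵢ = 1 if person i gets their own hat. For each i, P(Xᵢ=1) = 1/10.
By linearity of expectation, E[X₁+…+X_10] = 10·(1/10) = 1.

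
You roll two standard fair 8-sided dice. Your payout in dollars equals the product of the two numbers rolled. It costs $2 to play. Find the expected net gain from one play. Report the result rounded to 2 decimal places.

$18.25

Distribution of the product of the two numbers rolled: 1 w.p. 1/64, 2 w.p. 1/32, 3 w.p. 1/32, 4 w.p. 3/64, 5 w.p. 1/32, 6 w.p. 1/16, …
E[payout] = (1/64)·1 + (1/32)·2 + (1/32)·3 + (3/64)·4 + (1/32)·5 + (1/16)·6 + (1/32)·7 + (1/16)·8 + (1/64)·9 + (1/32)·10 + (1/16)·12 + (1/32)·14 + (1/32)·15 + (3/64)·16 + (1/32)·18 + (1/32)·20 + (1/32)·21 + (1/16)·24 + (1/64)·25 + (1/32)·28 + (1/32)·30 + (1/32)·32 + (1/32)·35 + (1/64)·36 + (1/32)·40 + (1/32)·42 + (1/32)·48 + (1/64)·49 + (1/32)·56 + (1/64)·64 = 81/4
Expected profit = 81/4 − 2 = 73/4 ≈ $18.25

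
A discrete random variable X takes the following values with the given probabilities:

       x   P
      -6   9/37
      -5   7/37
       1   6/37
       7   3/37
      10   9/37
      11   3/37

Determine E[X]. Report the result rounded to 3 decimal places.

E[X] = (9/37)·(-6) + (7/37)·(-5) + (6/37)·1 + (3/37)·7 + (9/37)·10 + (3/37)·11
     = 61/37 ≈ 1.649

1.649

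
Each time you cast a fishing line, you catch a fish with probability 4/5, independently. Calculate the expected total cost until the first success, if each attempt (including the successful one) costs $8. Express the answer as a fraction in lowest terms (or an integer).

$10

E[#attempts] = 1/p = 5/4; E[cost] = 8·5/4 = 10.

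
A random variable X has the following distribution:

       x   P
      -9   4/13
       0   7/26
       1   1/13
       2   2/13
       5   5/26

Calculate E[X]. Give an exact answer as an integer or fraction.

E[X] = (4/13)·(-9) + (7/26)·0 + (1/13)·1 + (2/13)·2 + (5/26)·5
     = -37/26

-37/26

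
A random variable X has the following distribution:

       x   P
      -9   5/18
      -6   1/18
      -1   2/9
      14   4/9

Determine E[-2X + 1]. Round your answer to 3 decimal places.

E[-2x+1] = (5/18)·19 + (1/18)·13 + (2/9)·3 + (4/9)·(-27)
     = -16/3 ≈ -5.333

-5.333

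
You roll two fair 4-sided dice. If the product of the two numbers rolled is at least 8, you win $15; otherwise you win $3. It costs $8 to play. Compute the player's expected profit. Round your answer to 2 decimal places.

E[payout] = (5/8)·3 + (3/8)·15 = 15/2
Expected profit = 15/2 − 8 = -1/2 ≈ -$0.50

-$0.50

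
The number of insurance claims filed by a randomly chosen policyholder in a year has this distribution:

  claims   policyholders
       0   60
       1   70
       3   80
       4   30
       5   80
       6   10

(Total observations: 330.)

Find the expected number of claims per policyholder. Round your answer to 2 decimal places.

2.70

Total = 330, so P(claims=0) = 60/330, etc.
E[X] = (2/11)·0 + (7/33)·1 + (8/33)·3 + (1/11)·4 + (8/33)·5 + (1/33)·6
     = 89/33 ≈ 2.70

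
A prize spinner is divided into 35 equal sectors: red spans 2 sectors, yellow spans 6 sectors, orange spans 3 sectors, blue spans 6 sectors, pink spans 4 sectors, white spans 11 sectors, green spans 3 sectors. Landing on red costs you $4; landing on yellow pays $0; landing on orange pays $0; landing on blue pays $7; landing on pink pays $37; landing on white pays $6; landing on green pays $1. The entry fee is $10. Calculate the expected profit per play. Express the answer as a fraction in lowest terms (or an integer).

-99/35 dollars

E[payout] = (2/35)·(-4) + (6/35)·0 + (3/35)·0 + (6/35)·7 + (4/35)·37 + (11/35)·6 + (3/35)·1 = 251/35
Expected profit = 251/35 − 10 = -99/35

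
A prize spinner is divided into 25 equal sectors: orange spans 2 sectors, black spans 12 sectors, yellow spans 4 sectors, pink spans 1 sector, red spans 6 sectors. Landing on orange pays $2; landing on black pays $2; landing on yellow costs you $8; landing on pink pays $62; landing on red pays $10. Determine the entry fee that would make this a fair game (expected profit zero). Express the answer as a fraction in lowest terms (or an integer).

E[payout] = (2/25)·2 + (12/25)·2 + (4/25)·(-8) + (1/25)·62 + (6/25)·10 = 118/25
Fair fee = E[payout] = 118/25

118/25 dollars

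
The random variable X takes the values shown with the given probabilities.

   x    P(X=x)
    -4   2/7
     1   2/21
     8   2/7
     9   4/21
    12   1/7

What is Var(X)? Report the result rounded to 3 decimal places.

37.175

E[X] = (2/7)·(-4) + (2/21)·1 + (2/7)·8 + (4/21)·9 + (1/7)·12 = 14/3
E[X²] = (2/7)·16 + (2/21)·1 + (2/7)·64 + (4/21)·81 + (1/7)·144 = 1238/21
Var(X) = 1238/21 − (14/3)² = 2342/63 ≈ 37.175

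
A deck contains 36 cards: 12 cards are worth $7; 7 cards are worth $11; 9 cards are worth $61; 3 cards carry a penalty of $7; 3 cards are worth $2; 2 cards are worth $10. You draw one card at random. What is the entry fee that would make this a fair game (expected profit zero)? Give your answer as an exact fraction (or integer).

715/36 dollars

E[payout] = (12/36)·7 + (7/36)·11 + (9/36)·61 + (3/36)·(-7) + (3/36)·2 + (2/36)·10 = 715/36
Fair fee = E[payout] = 715/36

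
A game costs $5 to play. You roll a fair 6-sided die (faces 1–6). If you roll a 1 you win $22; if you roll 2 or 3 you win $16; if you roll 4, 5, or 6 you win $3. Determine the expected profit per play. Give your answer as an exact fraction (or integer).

E[payout] = (1/2)·3 + (1/3)·16 + (1/6)·22 = 21/2
Expected profit = 21/2 − 5 = 11/2

11/2 dollars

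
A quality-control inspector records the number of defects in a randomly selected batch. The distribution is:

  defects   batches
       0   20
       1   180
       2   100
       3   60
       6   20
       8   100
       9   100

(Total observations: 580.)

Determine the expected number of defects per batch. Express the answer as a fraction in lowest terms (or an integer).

Total = 580, so P(defects=0) = 20/580, etc.
E[X] = (1/29)·0 + (9/29)·1 + (5/29)·2 + (3/29)·3 + (1/29)·6 + (5/29)·8 + (5/29)·9
     = 119/29

119/29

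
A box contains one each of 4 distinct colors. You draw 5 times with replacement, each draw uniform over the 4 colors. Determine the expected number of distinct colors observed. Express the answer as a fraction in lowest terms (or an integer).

Let Xⱼ=1 if type j appears at least once. P(Xⱼ=1) = 1 − ((4−1)/4)^5 = 781/1024.
E[#distinct] = 4·781/1024 = 781/256.

781/256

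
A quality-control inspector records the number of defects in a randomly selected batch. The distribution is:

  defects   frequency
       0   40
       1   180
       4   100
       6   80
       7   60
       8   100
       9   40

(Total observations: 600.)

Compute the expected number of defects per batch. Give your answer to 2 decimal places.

Total = 600, so P(defects=0) = 40/600, etc.
E[X] = (1/15)·0 + (3/10)·1 + (1/6)·4 + (2/15)·6 + (1/10)·7 + (1/6)·8 + (1/15)·9
     = 22/5 ≈ 4.40

4.40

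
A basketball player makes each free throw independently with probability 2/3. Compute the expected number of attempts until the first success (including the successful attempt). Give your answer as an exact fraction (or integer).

3/2

For a geometric distribution, E[trials] = 1/p = 1/(2/3) = 3/2.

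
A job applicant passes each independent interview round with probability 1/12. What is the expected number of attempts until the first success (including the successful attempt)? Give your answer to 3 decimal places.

12.000

For a geometric distribution, E[trials] = 1/p = 1/(1/12) = 12.
≈ 12.000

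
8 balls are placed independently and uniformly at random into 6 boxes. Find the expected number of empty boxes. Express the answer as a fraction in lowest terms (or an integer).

Let Xⱼ=1 if box j is empty. P(Xⱼ=1) = ((6-1)/6)^8 = 390625/1679616.
By linearity, E[#empty] = 6·390625/1679616 = 390625/279936.

390625/279936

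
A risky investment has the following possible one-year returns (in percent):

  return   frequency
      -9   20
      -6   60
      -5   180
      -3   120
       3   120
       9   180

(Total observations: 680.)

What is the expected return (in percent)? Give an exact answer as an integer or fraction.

9/34

Total = 680, so P(return=-9) = 20/680, etc.
E[X] = (1/34)·(-9) + (3/34)·(-6) + (9/34)·(-5) + (3/17)·(-3) + (3/17)·3 + (9/34)·9
     = 9/34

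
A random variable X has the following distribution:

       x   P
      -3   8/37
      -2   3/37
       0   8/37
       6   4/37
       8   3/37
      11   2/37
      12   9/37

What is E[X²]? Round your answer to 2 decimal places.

52.92

E[X²] = (8/37)·9 + (3/37)·4 + (8/37)·0 + (4/37)·36 + (3/37)·64 + (2/37)·121 + (9/37)·144
     = 1958/37 ≈ 52.92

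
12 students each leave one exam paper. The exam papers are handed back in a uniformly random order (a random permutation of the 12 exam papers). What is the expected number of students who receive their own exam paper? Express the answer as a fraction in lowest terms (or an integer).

1

Let Xᵢ = 1 if person i gets their own exam paper. For each i, P(Xᵢ=1) = 1/12.
By linearity of expectation, E[X₁+…+X_12] = 12·(1/12) = 1.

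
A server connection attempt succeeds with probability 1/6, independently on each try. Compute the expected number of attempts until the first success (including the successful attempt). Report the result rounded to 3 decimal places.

6.000

For a geometric distribution, E[trials] = 1/p = 1/(1/6) = 6.
≈ 6.000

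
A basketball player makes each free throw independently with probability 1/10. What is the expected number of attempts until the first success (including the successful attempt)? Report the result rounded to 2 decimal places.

10.00

For a geometric distribution, E[trials] = 1/p = 1/(1/10) = 10.
≈ 10.00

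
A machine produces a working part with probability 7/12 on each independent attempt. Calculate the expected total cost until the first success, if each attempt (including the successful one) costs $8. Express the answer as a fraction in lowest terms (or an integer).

E[#attempts] = 1/p = 12/7; E[cost] = 8·12/7 = 96/7.

96/7 dollars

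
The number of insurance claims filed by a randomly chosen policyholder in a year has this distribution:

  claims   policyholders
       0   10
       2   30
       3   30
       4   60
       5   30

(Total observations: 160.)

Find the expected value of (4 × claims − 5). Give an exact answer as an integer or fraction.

Total = 160, so P(claims=0) = 10/160, etc.
E[4x-5] = (1/16)·(-5) + (3/16)·3 + (3/16)·7 + (3/8)·11 + (3/16)·15
     = 17/2

17/2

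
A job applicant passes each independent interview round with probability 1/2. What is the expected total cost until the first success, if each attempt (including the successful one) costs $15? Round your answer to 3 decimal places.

E[#attempts] = 1/p = 2; E[cost] = 15·2 = 30.
≈ 30.000

$30.000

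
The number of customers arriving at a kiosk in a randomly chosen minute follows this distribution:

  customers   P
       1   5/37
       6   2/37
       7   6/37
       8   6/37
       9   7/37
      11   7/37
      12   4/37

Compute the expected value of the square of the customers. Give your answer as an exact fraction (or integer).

2745/37

E[X²] = (5/37)·1 + (2/37)·36 + (6/37)·49 + (6/37)·64 + (7/37)·81 + (7/37)·121 + (4/37)·144
     = 2745/37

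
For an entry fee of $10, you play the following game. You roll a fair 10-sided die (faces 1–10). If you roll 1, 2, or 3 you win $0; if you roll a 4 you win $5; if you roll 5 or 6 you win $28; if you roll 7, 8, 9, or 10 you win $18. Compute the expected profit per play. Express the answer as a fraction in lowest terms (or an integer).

E[payout] = (3/10)·0 + (1/10)·5 + (2/5)·18 + (1/5)·28 = 133/10
Expected profit = 133/10 − 10 = 33/10

33/10 dollars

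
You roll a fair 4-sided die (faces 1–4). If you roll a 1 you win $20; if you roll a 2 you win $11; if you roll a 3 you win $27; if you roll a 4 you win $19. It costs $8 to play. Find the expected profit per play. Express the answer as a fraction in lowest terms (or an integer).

E[payout] = (1/4)·11 + (1/4)·19 + (1/4)·20 + (1/4)·27 = 77/4
Expected profit = 77/4 − 8 = 45/4

45/4 dollars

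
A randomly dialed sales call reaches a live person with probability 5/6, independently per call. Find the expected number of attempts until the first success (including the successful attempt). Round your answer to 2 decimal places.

1.20

For a geometric distribution, E[trials] = 1/p = 1/(5/6) = 6/5.
≈ 1.20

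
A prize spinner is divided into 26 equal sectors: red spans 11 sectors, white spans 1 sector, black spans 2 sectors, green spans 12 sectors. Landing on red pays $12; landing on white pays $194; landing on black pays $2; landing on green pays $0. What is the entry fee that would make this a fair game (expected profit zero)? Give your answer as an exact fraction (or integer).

165/13 dollars

E[payout] = (11/26)·12 + (1/26)·194 + (2/26)·2 + (12/26)·0 = 165/13
Fair fee = E[payout] = 165/13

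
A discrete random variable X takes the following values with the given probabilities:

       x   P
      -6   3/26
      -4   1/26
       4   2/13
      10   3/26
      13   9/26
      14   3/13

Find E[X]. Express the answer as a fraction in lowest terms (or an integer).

225/26

E[X] = (3/26)·(-6) + (1/26)·(-4) + (2/13)·4 + (3/26)·10 + (9/26)·13 + (3/13)·14
     = 225/26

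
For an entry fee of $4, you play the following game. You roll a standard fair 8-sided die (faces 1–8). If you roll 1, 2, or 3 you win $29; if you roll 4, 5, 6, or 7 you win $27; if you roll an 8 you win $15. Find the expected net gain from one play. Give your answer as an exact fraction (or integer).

89/4 dollars

E[payout] = (1/8)·15 + (1/2)·27 + (3/8)·29 = 105/4
Expected profit = 105/4 − 4 = 89/4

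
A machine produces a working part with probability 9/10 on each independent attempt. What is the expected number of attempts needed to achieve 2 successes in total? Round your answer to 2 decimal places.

By linearity (sum of 2 independent geometric waits), E[trials] = 2/p = 2/(9/10) = 20/9.
≈ 2.22

2.22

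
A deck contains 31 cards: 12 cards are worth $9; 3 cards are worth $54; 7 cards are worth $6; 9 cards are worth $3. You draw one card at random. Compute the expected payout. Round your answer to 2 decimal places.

$10.94

E[payout] = (12/31)·9 + (3/31)·54 + (7/31)·6 + (9/31)·3 = 339/31
≈ $10.94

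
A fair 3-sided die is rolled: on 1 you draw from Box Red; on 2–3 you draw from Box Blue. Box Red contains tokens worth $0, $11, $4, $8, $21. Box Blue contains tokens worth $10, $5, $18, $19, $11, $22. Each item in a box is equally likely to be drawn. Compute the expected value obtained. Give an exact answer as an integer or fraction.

E[X | Box Red] = (0 + 11 + 4 + 8 + 21)/5 = 44/5
E[X | Box Blue] = (10 + 5 + 18 + 19 + 11 + 22)/6 = 85/6
E[X] = (1/3)·44/5 + (2/3)·85/6 = 557/45

557/45 dollars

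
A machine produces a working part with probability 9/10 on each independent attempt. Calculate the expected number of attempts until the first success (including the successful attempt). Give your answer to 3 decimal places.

1.111

For a geometric distribution, E[trials] = 1/p = 1/(9/10) = 10/9.
≈ 1.111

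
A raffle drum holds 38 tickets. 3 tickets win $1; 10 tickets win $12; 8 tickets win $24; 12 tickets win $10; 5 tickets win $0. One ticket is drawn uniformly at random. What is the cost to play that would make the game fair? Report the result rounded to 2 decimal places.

E[payout] = (3/38)·1 + (10/38)·12 + (8/38)·24 + (12/38)·10 + (5/38)·0 = 435/38
Fair fee = E[payout] = 435/38 ≈ $11.45

$11.45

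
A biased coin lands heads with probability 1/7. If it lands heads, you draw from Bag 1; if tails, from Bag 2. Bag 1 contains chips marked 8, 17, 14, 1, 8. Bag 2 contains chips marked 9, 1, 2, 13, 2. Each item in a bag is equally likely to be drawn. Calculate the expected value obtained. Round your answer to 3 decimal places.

E[X | Bag 1] = (8 + 17 + 14 + 1 + 8)/5 = 48/5
E[X | Bag 2] = (9 + 1 + 2 + 13 + 2)/5 = 27/5
E[X] = (1/7)·48/5 + (6/7)·27/5 = 6 ≈ 6.000

6.000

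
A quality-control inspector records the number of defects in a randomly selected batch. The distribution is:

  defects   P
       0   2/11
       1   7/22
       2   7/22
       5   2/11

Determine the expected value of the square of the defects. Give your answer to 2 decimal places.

E[X²] = (2/11)·0 + (7/22)·1 + (7/22)·4 + (2/11)·25
     = 135/22 ≈ 6.14

6.14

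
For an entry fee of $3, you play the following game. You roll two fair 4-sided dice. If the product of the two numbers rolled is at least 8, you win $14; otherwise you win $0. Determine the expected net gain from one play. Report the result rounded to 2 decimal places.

E[payout] = (5/8)·0 + (3/8)·14 = 21/4
Expected profit = 21/4 − 3 = 9/4 ≈ $2.25

$2.25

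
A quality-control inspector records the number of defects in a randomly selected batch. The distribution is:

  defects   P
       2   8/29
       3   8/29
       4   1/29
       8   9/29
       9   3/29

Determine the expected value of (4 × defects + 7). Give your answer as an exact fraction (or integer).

E[4x+7] = (8/29)·15 + (8/29)·19 + (1/29)·23 + (9/29)·39 + (3/29)·43
     = 775/29

775/29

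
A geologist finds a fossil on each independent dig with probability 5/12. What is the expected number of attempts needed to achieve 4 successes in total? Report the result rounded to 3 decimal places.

By linearity (sum of 4 independent geometric waits), E[trials] = 4/p = 4/(5/12) = 48/5.
≈ 9.600

9.600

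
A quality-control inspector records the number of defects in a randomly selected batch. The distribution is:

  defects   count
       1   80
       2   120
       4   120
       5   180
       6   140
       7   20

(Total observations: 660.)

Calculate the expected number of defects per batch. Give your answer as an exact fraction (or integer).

134/33

Total = 660, so P(defects=1) = 80/660, etc.
E[X] = (4/33)·1 + (2/11)·2 + (2/11)·4 + (3/11)·5 + (7/33)·6 + (1/33)·7
     = 134/33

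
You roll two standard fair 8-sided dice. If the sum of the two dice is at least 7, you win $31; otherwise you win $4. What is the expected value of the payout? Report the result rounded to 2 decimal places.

E[payout] = (15/64)·4 + (49/64)·31 = 1579/64
≈ $24.67

$24.67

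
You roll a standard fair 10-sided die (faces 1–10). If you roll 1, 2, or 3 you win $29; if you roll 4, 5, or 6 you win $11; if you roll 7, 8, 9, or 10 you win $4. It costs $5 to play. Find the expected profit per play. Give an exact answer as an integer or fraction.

E[payout] = (2/5)·4 + (3/10)·11 + (3/10)·29 = 68/5
Expected profit = 68/5 − 5 = 43/5

43/5 dollars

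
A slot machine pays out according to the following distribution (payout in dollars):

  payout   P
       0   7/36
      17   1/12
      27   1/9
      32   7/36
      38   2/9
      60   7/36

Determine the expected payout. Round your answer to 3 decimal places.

$30.750

E[X] = (7/36)·0 + (1/12)·17 + (1/9)·27 + (7/36)·32 + (2/9)·38 + (7/36)·60
     = 123/4 ≈ 30.750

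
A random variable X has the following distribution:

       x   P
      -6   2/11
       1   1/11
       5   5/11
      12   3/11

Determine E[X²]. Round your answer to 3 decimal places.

57.273

E[X²] = (2/11)·36 + (1/11)·1 + (5/11)·25 + (3/11)·144
     = 630/11 ≈ 57.273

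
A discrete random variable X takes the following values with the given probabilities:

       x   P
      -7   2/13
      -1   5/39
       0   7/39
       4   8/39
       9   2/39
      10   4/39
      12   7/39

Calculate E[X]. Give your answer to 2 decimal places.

3.26

E[X] = (2/13)·(-7) + (5/39)·(-1) + (7/39)·0 + (8/39)·4 + (2/39)·9 + (4/39)·10 + (7/39)·12
     = 127/39 ≈ 3.26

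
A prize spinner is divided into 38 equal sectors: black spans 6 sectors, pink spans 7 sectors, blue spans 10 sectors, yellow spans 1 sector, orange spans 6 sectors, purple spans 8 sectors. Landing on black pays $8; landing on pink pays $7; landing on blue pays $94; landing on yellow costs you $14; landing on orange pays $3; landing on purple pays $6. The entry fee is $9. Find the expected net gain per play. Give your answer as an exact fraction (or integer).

747/38 dollars

E[payout] = (6/38)·8 + (7/38)·7 + (10/38)·94 + (1/38)·(-14) + (6/38)·3 + (8/38)·6 = 1089/38
Expected profit = 1089/38 − 9 = 747/38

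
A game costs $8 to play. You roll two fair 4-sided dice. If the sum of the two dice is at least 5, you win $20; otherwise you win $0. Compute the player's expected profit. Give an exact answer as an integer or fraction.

9/2 dollars

E[payout] = (3/8)·0 + (5/8)·20 = 25/2
Expected profit = 25/2 − 8 = 9/2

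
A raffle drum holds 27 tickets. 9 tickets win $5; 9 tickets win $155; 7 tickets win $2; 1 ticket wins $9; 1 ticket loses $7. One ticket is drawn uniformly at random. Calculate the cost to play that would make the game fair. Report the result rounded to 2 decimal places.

$53.93

E[payout] = (9/27)·5 + (9/27)·155 + (7/27)·2 + (1/27)·9 + (1/27)·(-7) = 1456/27
Fair fee = E[payout] = 1456/27 ≈ $53.93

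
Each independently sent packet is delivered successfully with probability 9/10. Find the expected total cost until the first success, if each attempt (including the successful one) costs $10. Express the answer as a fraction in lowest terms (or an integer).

100/9 dollars

E[#attempts] = 1/p = 10/9; E[cost] = 10·10/9 = 100/9.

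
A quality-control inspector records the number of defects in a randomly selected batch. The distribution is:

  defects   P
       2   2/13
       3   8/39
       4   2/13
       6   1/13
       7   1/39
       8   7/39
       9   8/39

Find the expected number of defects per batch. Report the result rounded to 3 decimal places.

E[X] = (2/13)·2 + (8/39)·3 + (2/13)·4 + (1/13)·6 + (1/39)·7 + (7/39)·8 + (8/39)·9
     = 71/13 ≈ 5.462

5.462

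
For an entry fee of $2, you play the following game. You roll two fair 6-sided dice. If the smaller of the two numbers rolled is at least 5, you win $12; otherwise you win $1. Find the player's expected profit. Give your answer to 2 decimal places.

$0.22

E[payout] = (8/9)·1 + (1/9)·12 = 20/9
Expected profit = 20/9 − 2 = 2/9 ≈ $0.22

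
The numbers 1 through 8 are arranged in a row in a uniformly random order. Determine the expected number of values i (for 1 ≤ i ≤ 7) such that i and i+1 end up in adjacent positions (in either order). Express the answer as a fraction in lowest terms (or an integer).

7/4

For each i ∈ {1,…,7}, let Xᵢ = 1 if i and i+1 are adjacent. P(Xᵢ=1) = 2·(8−1)!/8! = 2/8.
By linearity, E[ΣXᵢ] = (7)·(2/8) = 7/4.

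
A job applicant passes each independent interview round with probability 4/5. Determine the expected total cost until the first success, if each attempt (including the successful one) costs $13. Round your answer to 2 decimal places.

$16.25

E[#attempts] = 1/p = 5/4; E[cost] = 13·5/4 = 65/4.
≈ 16.25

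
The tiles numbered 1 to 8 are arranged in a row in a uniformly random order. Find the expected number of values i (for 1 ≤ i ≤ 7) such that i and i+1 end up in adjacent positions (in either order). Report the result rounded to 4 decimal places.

1.7500

For each i ∈ {1,…,7}, let Xᵢ = 1 if i and i+1 are adjacent. P(Xᵢ=1) = 2·(8−1)!/8! = 2/8.
By linearity, E[ΣXᵢ] = (7)·(2/8) = 7/4.
≈ 1.7500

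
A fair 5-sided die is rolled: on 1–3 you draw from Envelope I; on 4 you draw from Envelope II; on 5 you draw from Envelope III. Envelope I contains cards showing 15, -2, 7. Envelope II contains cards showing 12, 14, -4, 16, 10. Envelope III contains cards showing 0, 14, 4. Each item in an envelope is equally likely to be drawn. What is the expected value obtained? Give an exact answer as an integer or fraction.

E[X | Envelope I] = (15 − 2 + 7)/3 = 20/3
E[X | Envelope II] = (12 + 14 − 4 + 16 + 10)/5 = 48/5
E[X | Envelope III] = (0 + 14 + 4)/3 = 6
E[X] = (3/5)·20/3 + (1/5)·48/5 + (1/5)·6 = 178/25

178/25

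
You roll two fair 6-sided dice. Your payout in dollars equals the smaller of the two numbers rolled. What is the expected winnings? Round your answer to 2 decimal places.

$2.53

Distribution of the smaller of the two numbers rolled: 1 w.p. 11/36, 2 w.p. 1/4, 3 w.p. 7/36, 4 w.p. 5/36, 5 w.p. 1/12, 6 w.p. 1/36
E[payout] = (11/36)·1 + (1/4)·2 + (7/36)·3 + (5/36)·4 + (1/12)·5 + (1/36)·6 = 91/36
≈ $2.53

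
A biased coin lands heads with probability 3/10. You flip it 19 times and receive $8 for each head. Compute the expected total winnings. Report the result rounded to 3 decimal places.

E[#heads] = 19·3/10 = 57/10 (linearity over flips).
E[winnings] = 8·57/10 = 228/5.
≈ 45.600

$45.600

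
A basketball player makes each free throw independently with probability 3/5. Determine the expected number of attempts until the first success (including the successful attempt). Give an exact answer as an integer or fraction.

5/3

For a geometric distribution, E[trials] = 1/p = 1/(3/5) = 5/3.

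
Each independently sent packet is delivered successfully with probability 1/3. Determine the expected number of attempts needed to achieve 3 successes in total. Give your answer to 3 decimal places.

9.000

By linearity (sum of 3 independent geometric waits), E[trials] = 3/p = 3/(1/3) = 9.
≈ 9.000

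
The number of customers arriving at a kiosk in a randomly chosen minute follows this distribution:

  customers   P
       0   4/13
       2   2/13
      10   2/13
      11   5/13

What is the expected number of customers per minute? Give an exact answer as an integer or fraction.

E[X] = (4/13)·0 + (2/13)·2 + (2/13)·10 + (5/13)·11
     = 79/13

79/13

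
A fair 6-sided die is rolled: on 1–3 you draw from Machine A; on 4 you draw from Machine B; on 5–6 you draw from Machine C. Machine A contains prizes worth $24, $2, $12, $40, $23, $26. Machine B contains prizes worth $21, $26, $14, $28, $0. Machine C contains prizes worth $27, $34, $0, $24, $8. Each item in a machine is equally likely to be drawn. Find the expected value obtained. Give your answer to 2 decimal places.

E[X | Machine A] = (24 + 2 + 12 + 40 + 23 + 26)/6 = 127/6
E[X | Machine B] = (21 + 26 + 14 + 28 + 0)/5 = 89/5
E[X | Machine C] = (27 + 34 + 0 + 24 + 8)/5 = 93/5
E[X] = (1/2)·127/6 + (1/6)·89/5 + (1/3)·93/5 = 79/4 ≈ 19.75

$19.75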